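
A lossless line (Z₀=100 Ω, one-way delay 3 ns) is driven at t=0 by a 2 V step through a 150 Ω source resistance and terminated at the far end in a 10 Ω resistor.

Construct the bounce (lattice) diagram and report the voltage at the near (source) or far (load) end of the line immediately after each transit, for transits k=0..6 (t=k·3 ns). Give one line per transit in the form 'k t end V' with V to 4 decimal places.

Γ_L=-0.818182, Γ_S=0.200000; launch V₁=2·100/250=0.800000
k=0 src: V=0.8000
k=1 load: inc=0.800000, refl=0.800000·-0.818182=-0.6545; V=0.000000+0.800000+-0.654545=0.1455
k=2 src: inc=-0.654545, refl=-0.654545·0.200000=-0.1309; V=0.800000+-0.654545+-0.130909=0.0145
k=3 load: inc=-0.130909, refl=-0.130909·-0.818182=0.1071; V=0.145455+-0.130909+0.107107=0.1217
k=4 src: inc=0.107107, refl=0.107107·0.200000=0.0214; V=0.014545+0.107107+0.021421=0.1431
k=5 load: inc=0.021421, refl=0.021421·-0.818182=-0.0175; V=0.121653+0.021421+-0.017527=0.1255
k=6 src: inc=-0.017527, refl=-0.017527·0.200000=-0.0035; V=0.143074+-0.017527+-0.003505=0.1220

0 0 source 0.8000
1 3 load 0.1455
2 6 source 0.0145
3 9 load 0.1217
4 12 source 0.1431
5 15 load 0.1255
6 18 source 0.1220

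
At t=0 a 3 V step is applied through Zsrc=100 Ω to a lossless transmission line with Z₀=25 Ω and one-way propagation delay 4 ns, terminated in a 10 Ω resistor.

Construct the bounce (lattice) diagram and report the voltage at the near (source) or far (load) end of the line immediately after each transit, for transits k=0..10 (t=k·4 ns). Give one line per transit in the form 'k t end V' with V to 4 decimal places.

Γ_L=-0.428571, Γ_S=0.600000; launch V₁=3·25/125=0.600000
k=0 src: V=0.6000
k=1 load: inc=0.600000, refl=0.600000·-0.428571=-0.2571; V=0.000000+0.600000+-0.257143=0.3429
k=2 src: inc=-0.257143, refl=-0.257143·0.600000=-0.1543; V=0.600000+-0.257143+-0.154286=0.1886
k=3 load: inc=-0.154286, refl=-0.154286·-0.428571=0.0661; V=0.342857+-0.154286+0.066122=0.2547
k=4 src: inc=0.066122, refl=0.066122·0.600000=0.0397; V=0.188571+0.066122+0.039673=0.2944
k=5 load: inc=0.039673, refl=0.039673·-0.428571=-0.0170; V=0.254694+0.039673+-0.017003=0.2774
k=6 src: inc=-0.017003, refl=-0.017003·0.600000=-0.0102; V=0.294367+-0.017003+-0.010202=0.2672
k=7 load: inc=-0.010202, refl=-0.010202·-0.428571=0.0044; V=0.277364+-0.010202+0.004372=0.2715
k=8 src: inc=0.004372, refl=0.004372·0.600000=0.0026; V=0.267163+0.004372+0.002623=0.2742
k=9 load: inc=0.002623, refl=0.002623·-0.428571=-0.0011; V=0.271535+0.002623+-0.001124=0.2730
k=10 src: inc=-0.001124, refl=-0.001124·0.600000=-0.0007; V=0.274158+-0.001124+-0.000675=0.2724

0 0 source 0.6000
1 4 load 0.3429
2 8 source 0.1886
3 12 load 0.2547
4 16 source 0.2944
5 20 load 0.2774
6 24 source 0.2672
7 28 load 0.2715
8 32 source 0.2742
9 36 load 0.2730
10 40 source 0.2724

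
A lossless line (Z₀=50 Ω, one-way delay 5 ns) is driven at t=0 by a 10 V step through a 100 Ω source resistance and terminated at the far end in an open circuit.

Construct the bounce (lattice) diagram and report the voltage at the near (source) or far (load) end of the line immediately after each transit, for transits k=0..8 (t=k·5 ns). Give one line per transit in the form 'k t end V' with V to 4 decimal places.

Γ_L=1.000000, Γ_S=0.333333; launch V₁=10·50/150=3.333333
k=0 src: V=3.3333
k=1 load: inc=3.333333, refl=3.333333·1.000000=3.3333; V=0.000000+3.333333+3.333333=6.6667
k=2 src: inc=3.333333, refl=3.333333·0.333333=1.1111; V=3.333333+3.333333+1.111111=7.7778
k=3 load: inc=1.111111, refl=1.111111·1.000000=1.1111; V=6.666667+1.111111+1.111111=8.8889
k=4 src: inc=1.111111, refl=1.111111·0.333333=0.3704; V=7.777778+1.111111+0.370370=9.2593
k=5 load: inc=0.370370, refl=0.370370·1.000000=0.3704; V=8.888889+0.370370+0.370370=9.6296
k=6 src: inc=0.370370, refl=0.370370·0.333333=0.1235; V=9.259259+0.370370+0.123457=9.7531
k=7 load: inc=0.123457, refl=0.123457·1.000000=0.1235; V=9.629630+0.123457+0.123457=9.8765
k=8 src: inc=0.123457, refl=0.123457·0.333333=0.0412; V=9.753086+0.123457+0.041152=9.9177

0 0 source 3.3333
1 5 load 6.6667
2 10 source 7.7778
3 15 load 8.8889
4 20 source 9.2593
5 25 load 9.6296
6 30 source 9.7531
7 35 load 9.8765
8 40 source 9.9177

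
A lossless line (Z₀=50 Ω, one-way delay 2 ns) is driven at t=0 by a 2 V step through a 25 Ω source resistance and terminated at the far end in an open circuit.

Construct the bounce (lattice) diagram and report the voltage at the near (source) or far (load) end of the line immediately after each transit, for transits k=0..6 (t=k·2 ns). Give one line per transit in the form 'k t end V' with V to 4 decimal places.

Γ_L=1.000000, Γ_S=-0.333333; launch V₁=2·50/75=1.333333
k=0 src: V=1.3333
k=1 load: inc=1.333333, refl=1.333333·1.000000=1.3333; V=0.000000+1.333333+1.333333=2.6667
k=2 src: inc=1.333333, refl=1.333333·-0.333333=-0.4444; V=1.333333+1.333333+-0.444444=2.2222
k=3 load: inc=-0.444444, refl=-0.444444·1.000000=-0.4444; V=2.666667+-0.444444+-0.444444=1.7778
k=4 src: inc=-0.444444, refl=-0.444444·-0.333333=0.1481; V=2.222222+-0.444444+0.148148=1.9259
k=5 load: inc=0.148148, refl=0.148148·1.000000=0.1481; V=1.777778+0.148148+0.148148=2.0741
k=6 src: inc=0.148148, refl=0.148148·-0.333333=-0.0494; V=1.925926+0.148148+-0.049383=2.0247

0 0 source 1.3333
1 2 load 2.6667
2 4 source 2.2222
3 6 load 1.7778
4 8 source 1.9259
5 10 load 2.0741
6 12 source 2.0247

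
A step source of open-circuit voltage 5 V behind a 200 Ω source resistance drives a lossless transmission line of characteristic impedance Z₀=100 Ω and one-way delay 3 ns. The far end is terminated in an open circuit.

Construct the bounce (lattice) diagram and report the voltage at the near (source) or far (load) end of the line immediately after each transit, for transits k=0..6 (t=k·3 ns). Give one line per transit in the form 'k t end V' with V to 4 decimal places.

0 0 source 1.6667
1 3 load 3.3333
2 6 source 3.8889
3 9 load 4.4444
4 12 source 4.6296
5 15 load 4.8148
6 18 source 4.8765

Γ_L=1.000000, Γ_S=0.333333; launch V₁=5·100/300=1.666667
k=0 src: V=1.6667
k=1 load: inc=1.666667, refl=1.666667·1.000000=1.6667; V=0.000000+1.666667+1.666667=3.3333
k=2 src: inc=1.666667, refl=1.666667·0.333333=0.5556; V=1.666667+1.666667+0.555556=3.8889
k=3 load: inc=0.555556, refl=0.555556·1.000000=0.5556; V=3.333333+0.555556+0.555556=4.4444
k=4 src: inc=0.555556, refl=0.555556·0.333333=0.1852; V=3.888889+0.555556+0.185185=4.6296
k=5 load: inc=0.185185, refl=0.185185·1.000000=0.1852; V=4.444444+0.185185+0.185185=4.8148
k=6 src: inc=0.185185, refl=0.185185·0.333333=0.0617; V=4.629630+0.185185+0.061728=4.8765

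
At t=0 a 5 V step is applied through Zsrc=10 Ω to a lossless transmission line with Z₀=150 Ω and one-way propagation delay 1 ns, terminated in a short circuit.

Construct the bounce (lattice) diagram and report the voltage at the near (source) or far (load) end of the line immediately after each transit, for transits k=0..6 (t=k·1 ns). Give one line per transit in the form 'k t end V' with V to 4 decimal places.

Γ_L=-1.000000, Γ_S=-0.875000; launch V₁=5·150/160=4.687500
k=0 src: V=4.6875
k=1 load: inc=4.687500, refl=4.687500·-1.000000=-4.6875; V=0.000000+4.687500+-4.687500=0.0000
k=2 src: inc=-4.687500, refl=-4.687500·-0.875000=4.1016; V=4.687500+-4.687500+4.101562=4.1016
k=3 load: inc=4.101562, refl=4.101562·-1.000000=-4.1016; V=0.000000+4.101562+-4.101562=0.0000
k=4 src: inc=-4.101562, refl=-4.101562·-0.875000=3.5889; V=4.101562+-4.101562+3.588867=3.5889
k=5 load: inc=3.588867, refl=3.588867·-1.000000=-3.5889; V=0.000000+3.588867+-3.588867=0.0000
k=6 src: inc=-3.588867, refl=-3.588867·-0.875000=3.1403; V=3.588867+-3.588867+3.140259=3.1403

0 0 source 4.6875
1 1 load 0.0000
2 2 source 4.1016
3 3 load 0.0000
4 4 source 3.5889
5 5 load 0.0000
6 6 source 3.1403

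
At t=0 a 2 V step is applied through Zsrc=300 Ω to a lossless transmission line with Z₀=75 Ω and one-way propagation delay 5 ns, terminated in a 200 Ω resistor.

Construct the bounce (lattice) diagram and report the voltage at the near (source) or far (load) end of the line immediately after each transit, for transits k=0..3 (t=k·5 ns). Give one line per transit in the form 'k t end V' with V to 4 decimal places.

0 0 source 0.4000
1 5 load 0.5818
2 10 source 0.6909
3 15 load 0.7405

Γ_L=0.454545, Γ_S=0.600000; launch V₁=2·75/375=0.400000
k=0 src: V=0.4000
k=1 load: inc=0.400000, refl=0.400000·0.454545=0.1818; V=0.000000+0.400000+0.181818=0.5818
k=2 src: inc=0.181818, refl=0.181818·0.600000=0.1091; V=0.400000+0.181818+0.109091=0.6909
k=3 load: inc=0.109091, refl=0.109091·0.454545=0.0496; V=0.581818+0.109091+0.049587=0.7405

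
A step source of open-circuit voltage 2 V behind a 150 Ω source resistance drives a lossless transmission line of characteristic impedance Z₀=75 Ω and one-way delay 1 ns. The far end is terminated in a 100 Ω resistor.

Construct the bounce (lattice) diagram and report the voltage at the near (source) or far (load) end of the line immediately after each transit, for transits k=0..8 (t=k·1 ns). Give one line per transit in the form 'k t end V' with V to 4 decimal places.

Γ_L=0.142857, Γ_S=0.333333; launch V₁=2·75/225=0.666667
k=0 src: V=0.6667
k=1 load: inc=0.666667, refl=0.666667·0.142857=0.0952; V=0.000000+0.666667+0.095238=0.7619
k=2 src: inc=0.095238, refl=0.095238·0.333333=0.0317; V=0.666667+0.095238+0.031746=0.7937
k=3 load: inc=0.031746, refl=0.031746·0.142857=0.0045; V=0.761905+0.031746+0.004535=0.7982
k=4 src: inc=0.004535, refl=0.004535·0.333333=0.0015; V=0.793651+0.004535+0.001512=0.7997
k=5 load: inc=0.001512, refl=0.001512·0.142857=0.0002; V=0.798186+0.001512+0.000216=0.7999
k=6 src: inc=0.000216, refl=0.000216·0.333333=0.0001; V=0.799698+0.000216+0.000072=0.8000
k=7 load: inc=0.000072, refl=0.000072·0.142857=0.0000; V=0.799914+0.000072+0.000010=0.8000
k=8 src: inc=0.000010, refl=0.000010·0.333333=0.0000; V=0.799986+0.000010+0.000003=0.8000

0 0 source 0.6667
1 1 load 0.7619
2 2 source 0.7937
3 3 load 0.7982
4 4 source 0.7997
5 5 load 0.7999
6 6 source 0.8000
7 7 load 0.8000
8 8 source 0.8000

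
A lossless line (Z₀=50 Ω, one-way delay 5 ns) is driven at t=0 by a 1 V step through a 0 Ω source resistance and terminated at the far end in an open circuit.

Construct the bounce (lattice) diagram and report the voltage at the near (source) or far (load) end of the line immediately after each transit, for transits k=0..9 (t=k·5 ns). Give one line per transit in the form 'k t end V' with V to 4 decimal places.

0 0 source 1.0000
1 5 load 2.0000
2 10 source 1.0000
3 15 load 0.0000
4 20 source 1.0000
5 25 load 2.0000
6 30 source 1.0000
7 35 load 0.0000
8 40 source 1.0000
9 45 load 2.0000

Γ_L=1.000000, Γ_S=-1.000000; launch V₁=1·50/50=1.000000
k=0 src: V=1.0000
k=1 load: inc=1.000000, refl=1.000000·1.000000=1.0000; V=0.000000+1.000000+1.000000=2.0000
k=2 src: inc=1.000000, refl=1.000000·-1.000000=-1.0000; V=1.000000+1.000000+-1.000000=1.0000
k=3 load: inc=-1.000000, refl=-1.000000·1.000000=-1.0000; V=2.000000+-1.000000+-1.000000=0.0000
k=4 src: inc=-1.000000, refl=-1.000000·-1.000000=1.0000; V=1.000000+-1.000000+1.000000=1.0000
k=5 load: inc=1.000000, refl=1.000000·1.000000=1.0000; V=0.000000+1.000000+1.000000=2.0000
k=6 src: inc=1.000000, refl=1.000000·-1.000000=-1.0000; V=1.000000+1.000000+-1.000000=1.0000
k=7 load: inc=-1.000000, refl=-1.000000·1.000000=-1.0000; V=2.000000+-1.000000+-1.000000=0.0000
k=8 src: inc=-1.000000, refl=-1.000000·-1.000000=1.0000; V=1.000000+-1.000000+1.000000=1.0000
k=9 load: inc=1.000000, refl=1.000000·1.000000=1.0000; V=0.000000+1.000000+1.000000=2.0000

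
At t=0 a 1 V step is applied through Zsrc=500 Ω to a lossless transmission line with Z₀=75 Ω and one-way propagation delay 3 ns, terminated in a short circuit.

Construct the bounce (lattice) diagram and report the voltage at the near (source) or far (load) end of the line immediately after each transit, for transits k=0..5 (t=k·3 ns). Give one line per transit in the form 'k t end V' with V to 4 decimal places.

Γ_L=-1.000000, Γ_S=0.739130; launch V₁=1·75/575=0.130435
k=0 src: V=0.1304
k=1 load: inc=0.130435, refl=0.130435·-1.000000=-0.1304; V=0.000000+0.130435+-0.130435=0.0000
k=2 src: inc=-0.130435, refl=-0.130435·0.739130=-0.0964; V=0.130435+-0.130435+-0.096408=-0.0964
k=3 load: inc=-0.096408, refl=-0.096408·-1.000000=0.0964; V=0.000000+-0.096408+0.096408=0.0000
k=4 src: inc=0.096408, refl=0.096408·0.739130=0.0713; V=-0.096408+0.096408+0.071258=0.0713
k=5 load: inc=0.071258, refl=0.071258·-1.000000=-0.0713; V=0.000000+0.071258+-0.071258=0.0000

0 0 source 0.1304
1 3 load 0.0000
2 6 source -0.0964
3 9 load 0.0000
4 12 source 0.0713
5 15 load 0.0000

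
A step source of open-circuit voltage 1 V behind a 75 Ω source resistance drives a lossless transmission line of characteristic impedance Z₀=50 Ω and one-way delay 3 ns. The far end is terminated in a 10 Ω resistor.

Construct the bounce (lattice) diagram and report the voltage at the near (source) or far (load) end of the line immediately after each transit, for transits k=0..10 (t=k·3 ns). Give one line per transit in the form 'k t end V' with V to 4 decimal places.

0 0 source 0.4000
1 3 load 0.1333
2 6 source 0.0800
3 9 load 0.1156
4 12 source 0.1227
5 15 load 0.1179
6 18 source 0.1170
7 21 load 0.1176
8 24 source 0.1177
9 27 load 0.1177
10 30 source 0.1176

Γ_L=-0.666667, Γ_S=0.200000; launch V₁=1·50/125=0.400000
k=0 src: V=0.4000
k=1 load: inc=0.400000, refl=0.400000·-0.666667=-0.2667; V=0.000000+0.400000+-0.266667=0.1333
k=2 src: inc=-0.266667, refl=-0.266667·0.200000=-0.0533; V=0.400000+-0.266667+-0.053333=0.0800
k=3 load: inc=-0.053333, refl=-0.053333·-0.666667=0.0356; V=0.133333+-0.053333+0.035556=0.1156
k=4 src: inc=0.035556, refl=0.035556·0.200000=0.0071; V=0.080000+0.035556+0.007111=0.1227
k=5 load: inc=0.007111, refl=0.007111·-0.666667=-0.0047; V=0.115556+0.007111+-0.004741=0.1179
k=6 src: inc=-0.004741, refl=-0.004741·0.200000=-0.0009; V=0.122667+-0.004741+-0.000948=0.1170
k=7 load: inc=-0.000948, refl=-0.000948·-0.666667=0.0006; V=0.117926+-0.000948+0.000632=0.1176
k=8 src: inc=0.000632, refl=0.000632·0.200000=0.0001; V=0.116978+0.000632+0.000126=0.1177
k=9 load: inc=0.000126, refl=0.000126·-0.666667=-0.0001; V=0.117610+0.000126+-0.000084=0.1177
k=10 src: inc=-0.000084, refl=-0.000084·0.200000=-0.0000; V=0.117736+-0.000084+-0.000017=0.1176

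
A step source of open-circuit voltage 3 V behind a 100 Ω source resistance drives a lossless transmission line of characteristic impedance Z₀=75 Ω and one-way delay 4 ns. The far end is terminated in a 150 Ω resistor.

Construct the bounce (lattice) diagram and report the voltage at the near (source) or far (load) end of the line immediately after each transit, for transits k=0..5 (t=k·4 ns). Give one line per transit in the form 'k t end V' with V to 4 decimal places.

0 0 source 1.2857
1 4 load 1.7143
2 8 source 1.7755
3 12 load 1.7959
4 16 source 1.7988
5 20 load 1.7998

Γ_L=0.333333, Γ_S=0.142857; launch V₁=3·75/175=1.285714
k=0 src: V=1.2857
k=1 load: inc=1.285714, refl=1.285714·0.333333=0.4286; V=0.000000+1.285714+0.428571=1.7143
k=2 src: inc=0.428571, refl=0.428571·0.142857=0.0612; V=1.285714+0.428571+0.061224=1.7755
k=3 load: inc=0.061224, refl=0.061224·0.333333=0.0204; V=1.714286+0.061224+0.020408=1.7959
k=4 src: inc=0.020408, refl=0.020408·0.142857=0.0029; V=1.775510+0.020408+0.002915=1.7988
k=5 load: inc=0.002915, refl=0.002915·0.333333=0.0010; V=1.795918+0.002915+0.000972=1.7998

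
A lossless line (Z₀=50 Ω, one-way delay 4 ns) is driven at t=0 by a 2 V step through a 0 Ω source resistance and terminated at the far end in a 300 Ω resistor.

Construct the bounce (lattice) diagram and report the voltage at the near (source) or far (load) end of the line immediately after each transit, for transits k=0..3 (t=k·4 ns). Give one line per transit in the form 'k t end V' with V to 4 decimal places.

Γ_L=0.714286, Γ_S=-1.000000; launch V₁=2·50/50=2.000000
k=0 src: V=2.0000
k=1 load: inc=2.000000, refl=2.000000·0.714286=1.4286; V=0.000000+2.000000+1.428571=3.4286
k=2 src: inc=1.428571, refl=1.428571·-1.000000=-1.4286; V=2.000000+1.428571+-1.428571=2.0000
k=3 load: inc=-1.428571, refl=-1.428571·0.714286=-1.0204; V=3.428571+-1.428571+-1.020408=0.9796

0 0 source 2.0000
1 4 load 3.4286
2 8 source 2.0000
3 12 load 0.9796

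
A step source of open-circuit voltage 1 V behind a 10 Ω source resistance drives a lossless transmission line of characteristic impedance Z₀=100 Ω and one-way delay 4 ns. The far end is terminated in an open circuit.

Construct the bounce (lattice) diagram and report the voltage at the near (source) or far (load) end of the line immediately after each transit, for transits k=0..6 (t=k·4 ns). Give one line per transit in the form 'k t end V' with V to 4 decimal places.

0 0 source 0.9091
1 4 load 1.8182
2 8 source 1.0744
3 12 load 0.3306
4 16 source 0.9391
5 20 load 1.5477
6 24 source 1.0498

Γ_L=1.000000, Γ_S=-0.818182; launch V₁=1·100/110=0.909091
k=0 src: V=0.9091
k=1 load: inc=0.909091, refl=0.909091·1.000000=0.9091; V=0.000000+0.909091+0.909091=1.8182
k=2 src: inc=0.909091, refl=0.909091·-0.818182=-0.7438; V=0.909091+0.909091+-0.743802=1.0744
k=3 load: inc=-0.743802, refl=-0.743802·1.000000=-0.7438; V=1.818182+-0.743802+-0.743802=0.3306
k=4 src: inc=-0.743802, refl=-0.743802·-0.818182=0.6086; V=1.074380+-0.743802+0.608565=0.9391
k=5 load: inc=0.608565, refl=0.608565·1.000000=0.6086; V=0.330579+0.608565+0.608565=1.5477
k=6 src: inc=0.608565, refl=0.608565·-0.818182=-0.4979; V=0.939144+0.608565+-0.497917=1.0498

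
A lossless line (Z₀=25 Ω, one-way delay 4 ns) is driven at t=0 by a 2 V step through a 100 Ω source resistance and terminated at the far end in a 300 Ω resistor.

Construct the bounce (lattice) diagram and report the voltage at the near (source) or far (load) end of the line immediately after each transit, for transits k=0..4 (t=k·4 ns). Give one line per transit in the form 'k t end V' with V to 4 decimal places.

0 0 source 0.4000
1 4 load 0.7385
2 8 source 0.9415
3 12 load 1.1134
4 16 source 1.2165

Γ_L=0.846154, Γ_S=0.600000; launch V₁=2·25/125=0.400000
k=0 src: V=0.4000
k=1 load: inc=0.400000, refl=0.400000·0.846154=0.3385; V=0.000000+0.400000+0.338462=0.7385
k=2 src: inc=0.338462, refl=0.338462·0.600000=0.2031; V=0.400000+0.338462+0.203077=0.9415
k=3 load: inc=0.203077, refl=0.203077·0.846154=0.1718; V=0.738462+0.203077+0.171834=1.1134
k=4 src: inc=0.171834, refl=0.171834·0.600000=0.1031; V=0.941538+0.171834+0.103101=1.2165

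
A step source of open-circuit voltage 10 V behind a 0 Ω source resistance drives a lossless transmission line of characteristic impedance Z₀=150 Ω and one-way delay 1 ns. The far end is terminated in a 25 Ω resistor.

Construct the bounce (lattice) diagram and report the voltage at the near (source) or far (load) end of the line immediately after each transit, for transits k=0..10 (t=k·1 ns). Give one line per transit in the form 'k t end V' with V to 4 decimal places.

Γ_L=-0.714286, Γ_S=-1.000000; launch V₁=10·150/150=10.000000
k=0 src: V=10.0000
k=1 load: inc=10.000000, refl=10.000000·-0.714286=-7.1429; V=0.000000+10.000000+-7.142857=2.8571
k=2 src: inc=-7.142857, refl=-7.142857·-1.000000=7.1429; V=10.000000+-7.142857+7.142857=10.0000
k=3 load: inc=7.142857, refl=7.142857·-0.714286=-5.1020; V=2.857143+7.142857+-5.102041=4.8980
k=4 src: inc=-5.102041, refl=-5.102041·-1.000000=5.1020; V=10.000000+-5.102041+5.102041=10.0000
k=5 load: inc=5.102041, refl=5.102041·-0.714286=-3.6443; V=4.897959+5.102041+-3.644315=6.3557
k=6 src: inc=-3.644315, refl=-3.644315·-1.000000=3.6443; V=10.000000+-3.644315+3.644315=10.0000
k=7 load: inc=3.644315, refl=3.644315·-0.714286=-2.6031; V=6.355685+3.644315+-2.603082=7.3969
k=8 src: inc=-2.603082, refl=-2.603082·-1.000000=2.6031; V=10.000000+-2.603082+2.603082=10.0000
k=9 load: inc=2.603082, refl=2.603082·-0.714286=-1.8593; V=7.396918+2.603082+-1.859344=8.1407
k=10 src: inc=-1.859344, refl=-1.859344·-1.000000=1.8593; V=10.000000+-1.859344+1.859344=10.0000

0 0 source 10.0000
1 1 load 2.8571
2 2 source 10.0000
3 3 load 4.8980
4 4 source 10.0000
5 5 load 6.3557
6 6 source 10.0000
7 7 load 7.3969
8 8 source 10.0000
9 9 load 8.1407
10 10 source 10.0000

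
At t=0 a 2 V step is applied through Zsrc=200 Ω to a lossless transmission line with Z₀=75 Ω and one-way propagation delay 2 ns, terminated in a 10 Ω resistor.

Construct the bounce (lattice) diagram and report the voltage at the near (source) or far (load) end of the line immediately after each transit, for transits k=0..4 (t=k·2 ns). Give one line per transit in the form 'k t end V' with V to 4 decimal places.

0 0 source 0.5455
1 2 load 0.1283
2 4 source -0.0613
3 6 load 0.0837
4 8 source 0.1496

Γ_L=-0.764706, Γ_S=0.454545; launch V₁=2·75/275=0.545455
k=0 src: V=0.5455
k=1 load: inc=0.545455, refl=0.545455·-0.764706=-0.4171; V=0.000000+0.545455+-0.417112=0.1283
k=2 src: inc=-0.417112, refl=-0.417112·0.454545=-0.1896; V=0.545455+-0.417112+-0.189596=-0.0613
k=3 load: inc=-0.189596, refl=-0.189596·-0.764706=0.1450; V=0.128342+-0.189596+0.144986=0.0837
k=4 src: inc=0.144986, refl=0.144986·0.454545=0.0659; V=-0.061254+0.144986+0.065903=0.1496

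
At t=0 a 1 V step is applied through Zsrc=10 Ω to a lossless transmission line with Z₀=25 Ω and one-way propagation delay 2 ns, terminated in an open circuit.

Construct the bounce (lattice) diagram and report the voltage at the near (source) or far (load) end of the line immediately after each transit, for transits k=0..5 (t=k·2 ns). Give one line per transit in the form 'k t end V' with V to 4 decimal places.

Γ_L=1.000000, Γ_S=-0.428571; launch V₁=1·25/35=0.714286
k=0 src: V=0.7143
k=1 load: inc=0.714286, refl=0.714286·1.000000=0.7143; V=0.000000+0.714286+0.714286=1.4286
k=2 src: inc=0.714286, refl=0.714286·-0.428571=-0.3061; V=0.714286+0.714286+-0.306122=1.1224
k=3 load: inc=-0.306122, refl=-0.306122·1.000000=-0.3061; V=1.428571+-0.306122+-0.306122=0.8163
k=4 src: inc=-0.306122, refl=-0.306122·-0.428571=0.1312; V=1.122449+-0.306122+0.131195=0.9475
k=5 load: inc=0.131195, refl=0.131195·1.000000=0.1312; V=0.816327+0.131195+0.131195=1.0787

0 0 source 0.7143
1 2 load 1.4286
2 4 source 1.1224
3 6 load 0.8163
4 8 source 0.9475
5 10 load 1.0787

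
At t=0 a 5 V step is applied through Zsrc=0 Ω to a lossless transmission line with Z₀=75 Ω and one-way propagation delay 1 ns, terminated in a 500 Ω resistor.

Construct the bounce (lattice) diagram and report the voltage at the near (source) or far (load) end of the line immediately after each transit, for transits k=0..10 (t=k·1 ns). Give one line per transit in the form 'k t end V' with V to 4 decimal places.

0 0 source 5.0000
1 1 load 8.6957
2 2 source 5.0000
3 3 load 2.2684
4 4 source 5.0000
5 5 load 7.0190
6 6 source 5.0000
7 7 load 3.5077
8 8 source 5.0000
9 9 load 6.1030
10 10 source 5.0000

Γ_L=0.739130, Γ_S=-1.000000; launch V₁=5·75/75=5.000000
k=0 src: V=5.0000
k=1 load: inc=5.000000, refl=5.000000·0.739130=3.6957; V=0.000000+5.000000+3.695652=8.6957
k=2 src: inc=3.695652, refl=3.695652·-1.000000=-3.6957; V=5.000000+3.695652+-3.695652=5.0000
k=3 load: inc=-3.695652, refl=-3.695652·0.739130=-2.7316; V=8.695652+-3.695652+-2.731569=2.2684
k=4 src: inc=-2.731569, refl=-2.731569·-1.000000=2.7316; V=5.000000+-2.731569+2.731569=5.0000
k=5 load: inc=2.731569, refl=2.731569·0.739130=2.0190; V=2.268431+2.731569+2.018986=7.0190
k=6 src: inc=2.018986, refl=2.018986·-1.000000=-2.0190; V=5.000000+2.018986+-2.018986=5.0000
k=7 load: inc=-2.018986, refl=-2.018986·0.739130=-1.4923; V=7.018986+-2.018986+-1.492294=3.5077
k=8 src: inc=-1.492294, refl=-1.492294·-1.000000=1.4923; V=5.000000+-1.492294+1.492294=5.0000
k=9 load: inc=1.492294, refl=1.492294·0.739130=1.1030; V=3.507706+1.492294+1.103000=6.1030
k=10 src: inc=1.103000, refl=1.103000·-1.000000=-1.1030; V=5.000000+1.103000+-1.103000=5.0000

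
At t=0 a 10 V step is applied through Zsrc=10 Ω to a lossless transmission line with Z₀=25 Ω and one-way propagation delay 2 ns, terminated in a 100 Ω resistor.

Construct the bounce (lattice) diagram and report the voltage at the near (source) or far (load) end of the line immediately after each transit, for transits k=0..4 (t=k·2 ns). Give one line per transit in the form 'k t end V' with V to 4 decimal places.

Γ_L=0.600000, Γ_S=-0.428571; launch V₁=10·25/35=7.142857
k=0 src: V=7.1429
k=1 load: inc=7.142857, refl=7.142857·0.600000=4.2857; V=0.000000+7.142857+4.285714=11.4286
k=2 src: inc=4.285714, refl=4.285714·-0.428571=-1.8367; V=7.142857+4.285714+-1.836735=9.5918
k=3 load: inc=-1.836735, refl=-1.836735·0.600000=-1.1020; V=11.428571+-1.836735+-1.102041=8.4898
k=4 src: inc=-1.102041, refl=-1.102041·-0.428571=0.4723; V=9.591837+-1.102041+0.472303=8.9621

0 0 source 7.1429
1 2 load 11.4286
2 4 source 9.5918
3 6 load 8.4898
4 8 source 8.9621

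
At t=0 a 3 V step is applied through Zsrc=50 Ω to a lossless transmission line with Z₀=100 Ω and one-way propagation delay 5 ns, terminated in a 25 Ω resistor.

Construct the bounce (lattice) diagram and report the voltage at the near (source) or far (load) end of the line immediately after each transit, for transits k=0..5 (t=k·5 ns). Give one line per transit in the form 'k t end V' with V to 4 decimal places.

0 0 source 2.0000
1 5 load 0.8000
2 10 source 1.2000
3 15 load 0.9600
4 20 source 1.0400
5 25 load 0.9920

Γ_L=-0.600000, Γ_S=-0.333333; launch V₁=3·100/150=2.000000
k=0 src: V=2.0000
k=1 load: inc=2.000000, refl=2.000000·-0.600000=-1.2000; V=0.000000+2.000000+-1.200000=0.8000
k=2 src: inc=-1.200000, refl=-1.200000·-0.333333=0.4000; V=2.000000+-1.200000+0.400000=1.2000
k=3 load: inc=0.400000, refl=0.400000·-0.600000=-0.2400; V=0.800000+0.400000+-0.240000=0.9600
k=4 src: inc=-0.240000, refl=-0.240000·-0.333333=0.0800; V=1.200000+-0.240000+0.080000=1.0400
k=5 load: inc=0.080000, refl=0.080000·-0.600000=-0.0480; V=0.960000+0.080000+-0.048000=0.9920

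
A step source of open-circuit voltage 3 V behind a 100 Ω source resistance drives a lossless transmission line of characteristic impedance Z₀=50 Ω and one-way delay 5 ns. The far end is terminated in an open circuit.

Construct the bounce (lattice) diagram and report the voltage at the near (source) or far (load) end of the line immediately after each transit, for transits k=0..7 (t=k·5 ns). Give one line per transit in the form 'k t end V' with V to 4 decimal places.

0 0 source 1.0000
1 5 load 2.0000
2 10 source 2.3333
3 15 load 2.6667
4 20 source 2.7778
5 25 load 2.8889
6 30 source 2.9259
7 35 load 2.9630

Γ_L=1.000000, Γ_S=0.333333; launch V₁=3·50/150=1.000000
k=0 src: V=1.0000
k=1 load: inc=1.000000, refl=1.000000·1.000000=1.0000; V=0.000000+1.000000+1.000000=2.0000
k=2 src: inc=1.000000, refl=1.000000·0.333333=0.3333; V=1.000000+1.000000+0.333333=2.3333
k=3 load: inc=0.333333, refl=0.333333·1.000000=0.3333; V=2.000000+0.333333+0.333333=2.6667
k=4 src: inc=0.333333, refl=0.333333·0.333333=0.1111; V=2.333333+0.333333+0.111111=2.7778
k=5 load: inc=0.111111, refl=0.111111·1.000000=0.1111; V=2.666667+0.111111+0.111111=2.8889
k=6 src: inc=0.111111, refl=0.111111·0.333333=0.0370; V=2.777778+0.111111+0.037037=2.9259
k=7 load: inc=0.037037, refl=0.037037·1.000000=0.0370; V=2.888889+0.037037+0.037037=2.9630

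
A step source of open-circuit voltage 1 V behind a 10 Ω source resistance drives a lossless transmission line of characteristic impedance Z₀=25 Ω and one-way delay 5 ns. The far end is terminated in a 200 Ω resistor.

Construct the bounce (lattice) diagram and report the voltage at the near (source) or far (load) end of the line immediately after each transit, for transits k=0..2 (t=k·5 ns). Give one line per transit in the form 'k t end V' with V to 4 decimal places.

Γ_L=0.777778, Γ_S=-0.428571; launch V₁=1·25/35=0.714286
k=0 src: V=0.7143
k=1 load: inc=0.714286, refl=0.714286·0.777778=0.5556; V=0.000000+0.714286+0.555556=1.2698
k=2 src: inc=0.555556, refl=0.555556·-0.428571=-0.2381; V=0.714286+0.555556+-0.238095=1.0317

0 0 source 0.7143
1 5 load 1.2698
2 10 source 1.0317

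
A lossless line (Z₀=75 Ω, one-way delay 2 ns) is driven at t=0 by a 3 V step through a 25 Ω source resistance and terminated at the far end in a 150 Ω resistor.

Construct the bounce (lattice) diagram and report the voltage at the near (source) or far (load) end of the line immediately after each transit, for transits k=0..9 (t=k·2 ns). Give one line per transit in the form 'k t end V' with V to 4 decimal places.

Γ_L=0.333333, Γ_S=-0.500000; launch V₁=3·75/100=2.250000
k=0 src: V=2.2500
k=1 load: inc=2.250000, refl=2.250000·0.333333=0.7500; V=0.000000+2.250000+0.750000=3.0000
k=2 src: inc=0.750000, refl=0.750000·-0.500000=-0.3750; V=2.250000+0.750000+-0.375000=2.6250
k=3 load: inc=-0.375000, refl=-0.375000·0.333333=-0.1250; V=3.000000+-0.375000+-0.125000=2.5000
k=4 src: inc=-0.125000, refl=-0.125000·-0.500000=0.0625; V=2.625000+-0.125000+0.062500=2.5625
k=5 load: inc=0.062500, refl=0.062500·0.333333=0.0208; V=2.500000+0.062500+0.020833=2.5833
k=6 src: inc=0.020833, refl=0.020833·-0.500000=-0.0104; V=2.562500+0.020833+-0.010417=2.5729
k=7 load: inc=-0.010417, refl=-0.010417·0.333333=-0.0035; V=2.583333+-0.010417+-0.003472=2.5694
k=8 src: inc=-0.003472, refl=-0.003472·-0.500000=0.0017; V=2.572917+-0.003472+0.001736=2.5712
k=9 load: inc=0.001736, refl=0.001736·0.333333=0.0006; V=2.569444+0.001736+0.000579=2.5718

0 0 source 2.2500
1 2 load 3.0000
2 4 source 2.6250
3 6 load 2.5000
4 8 source 2.5625
5 10 load 2.5833
6 12 source 2.5729
7 14 load 2.5694
8 16 source 2.5712
9 18 load 2.5718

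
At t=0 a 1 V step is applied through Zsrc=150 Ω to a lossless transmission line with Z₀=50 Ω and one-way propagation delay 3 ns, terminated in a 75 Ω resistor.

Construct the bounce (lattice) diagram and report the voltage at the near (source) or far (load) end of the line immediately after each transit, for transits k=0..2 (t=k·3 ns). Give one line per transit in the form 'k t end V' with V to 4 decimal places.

Γ_L=0.200000, Γ_S=0.500000; launch V₁=1·50/200=0.250000
k=0 src: V=0.2500
k=1 load: inc=0.250000, refl=0.250000·0.200000=0.0500; V=0.000000+0.250000+0.050000=0.3000
k=2 src: inc=0.050000, refl=0.050000·0.500000=0.0250; V=0.250000+0.050000+0.025000=0.3250

0 0 source 0.2500
1 3 load 0.3000
2 6 source 0.3250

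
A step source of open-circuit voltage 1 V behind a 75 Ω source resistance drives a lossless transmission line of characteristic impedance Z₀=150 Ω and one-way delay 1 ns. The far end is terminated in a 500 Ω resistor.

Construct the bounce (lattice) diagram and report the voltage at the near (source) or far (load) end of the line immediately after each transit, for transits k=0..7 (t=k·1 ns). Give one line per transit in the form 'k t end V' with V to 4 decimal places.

0 0 source 0.6667
1 1 load 1.0256
2 2 source 0.9060
3 3 load 0.8416
4 4 source 0.8630
5 5 load 0.8746
6 6 source 0.8707
7 7 load 0.8687

Γ_L=0.538462, Γ_S=-0.333333; launch V₁=1·150/225=0.666667
k=0 src: V=0.6667
k=1 load: inc=0.666667, refl=0.666667·0.538462=0.3590; V=0.000000+0.666667+0.358974=1.0256
k=2 src: inc=0.358974, refl=0.358974·-0.333333=-0.1197; V=0.666667+0.358974+-0.119658=0.9060
k=3 load: inc=-0.119658, refl=-0.119658·0.538462=-0.0644; V=1.025641+-0.119658+-0.064431=0.8416
k=4 src: inc=-0.064431, refl=-0.064431·-0.333333=0.0215; V=0.905983+-0.064431+0.021477=0.8630
k=5 load: inc=0.021477, refl=0.021477·0.538462=0.0116; V=0.841552+0.021477+0.011565=0.8746
k=6 src: inc=0.011565, refl=0.011565·-0.333333=-0.0039; V=0.863029+0.011565+-0.003855=0.8707
k=7 load: inc=-0.003855, refl=-0.003855·0.538462=-0.0021; V=0.874593+-0.003855+-0.002076=0.8687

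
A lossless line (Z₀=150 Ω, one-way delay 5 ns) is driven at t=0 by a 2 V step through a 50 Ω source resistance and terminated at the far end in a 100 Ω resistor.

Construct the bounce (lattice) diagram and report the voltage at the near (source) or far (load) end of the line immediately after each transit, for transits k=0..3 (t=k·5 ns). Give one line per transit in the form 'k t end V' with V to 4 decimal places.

Γ_L=-0.200000, Γ_S=-0.500000; launch V₁=2·150/200=1.500000
k=0 src: V=1.5000
k=1 load: inc=1.500000, refl=1.500000·-0.200000=-0.3000; V=0.000000+1.500000+-0.300000=1.2000
k=2 src: inc=-0.300000, refl=-0.300000·-0.500000=0.1500; V=1.500000+-0.300000+0.150000=1.3500
k=3 load: inc=0.150000, refl=0.150000·-0.200000=-0.0300; V=1.200000+0.150000+-0.030000=1.3200

0 0 source 1.5000
1 5 load 1.2000
2 10 source 1.3500
3 15 load 1.3200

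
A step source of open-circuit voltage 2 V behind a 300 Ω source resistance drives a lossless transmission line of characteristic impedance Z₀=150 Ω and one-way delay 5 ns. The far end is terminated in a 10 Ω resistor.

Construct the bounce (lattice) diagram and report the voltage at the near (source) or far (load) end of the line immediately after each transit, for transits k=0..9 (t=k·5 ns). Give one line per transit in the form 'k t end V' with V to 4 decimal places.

0 0 source 0.6667
1 5 load 0.0833
2 10 source -0.1111
3 15 load 0.0590
4 20 source 0.1157
5 25 load 0.0661
6 30 source 0.0496
7 35 load 0.0640
8 40 source 0.0689
9 45 load 0.0647

Γ_L=-0.875000, Γ_S=0.333333; launch V₁=2·150/450=0.666667
k=0 src: V=0.6667
k=1 load: inc=0.666667, refl=0.666667·-0.875000=-0.5833; V=0.000000+0.666667+-0.583333=0.0833
k=2 src: inc=-0.583333, refl=-0.583333·0.333333=-0.1944; V=0.666667+-0.583333+-0.194444=-0.1111
k=3 load: inc=-0.194444, refl=-0.194444·-0.875000=0.1701; V=0.083333+-0.194444+0.170139=0.0590
k=4 src: inc=0.170139, refl=0.170139·0.333333=0.0567; V=-0.111111+0.170139+0.056713=0.1157
k=5 load: inc=0.056713, refl=0.056713·-0.875000=-0.0496; V=0.059028+0.056713+-0.049624=0.0661
k=6 src: inc=-0.049624, refl=-0.049624·0.333333=-0.0165; V=0.115741+-0.049624+-0.016541=0.0496
k=7 load: inc=-0.016541, refl=-0.016541·-0.875000=0.0145; V=0.066117+-0.016541+0.014474=0.0640
k=8 src: inc=0.014474, refl=0.014474·0.333333=0.0048; V=0.049576+0.014474+0.004825=0.0689
k=9 load: inc=0.004825, refl=0.004825·-0.875000=-0.0042; V=0.064049+0.004825+-0.004221=0.0647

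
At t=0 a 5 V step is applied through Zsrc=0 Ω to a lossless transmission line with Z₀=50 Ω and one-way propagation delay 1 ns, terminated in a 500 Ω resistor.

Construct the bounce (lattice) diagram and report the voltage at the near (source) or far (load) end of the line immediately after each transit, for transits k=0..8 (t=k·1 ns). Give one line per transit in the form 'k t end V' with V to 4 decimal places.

0 0 source 5.0000
1 1 load 9.0909
2 2 source 5.0000
3 3 load 1.6529
4 4 source 5.0000
5 5 load 7.7385
6 6 source 5.0000
7 7 load 2.7594
8 8 source 5.0000

Γ_L=0.818182, Γ_S=-1.000000; launch V₁=5·50/50=5.000000
k=0 src: V=5.0000
k=1 load: inc=5.000000, refl=5.000000·0.818182=4.0909; V=0.000000+5.000000+4.090909=9.0909
k=2 src: inc=4.090909, refl=4.090909·-1.000000=-4.0909; V=5.000000+4.090909+-4.090909=5.0000
k=3 load: inc=-4.090909, refl=-4.090909·0.818182=-3.3471; V=9.090909+-4.090909+-3.347107=1.6529
k=4 src: inc=-3.347107, refl=-3.347107·-1.000000=3.3471; V=5.000000+-3.347107+3.347107=5.0000
k=5 load: inc=3.347107, refl=3.347107·0.818182=2.7385; V=1.652893+3.347107+2.738542=7.7385
k=6 src: inc=2.738542, refl=2.738542·-1.000000=-2.7385; V=5.000000+2.738542+-2.738542=5.0000
k=7 load: inc=-2.738542, refl=-2.738542·0.818182=-2.2406; V=7.738542+-2.738542+-2.240626=2.7594
k=8 src: inc=-2.240626, refl=-2.240626·-1.000000=2.2406; V=5.000000+-2.240626+2.240626=5.0000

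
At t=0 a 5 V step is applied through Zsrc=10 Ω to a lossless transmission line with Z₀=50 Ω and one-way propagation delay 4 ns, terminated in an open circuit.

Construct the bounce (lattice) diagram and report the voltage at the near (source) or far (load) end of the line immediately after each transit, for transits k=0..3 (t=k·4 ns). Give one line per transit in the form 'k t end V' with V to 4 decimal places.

Γ_L=1.000000, Γ_S=-0.666667; launch V₁=5·50/60=4.166667
k=0 src: V=4.1667
k=1 load: inc=4.166667, refl=4.166667·1.000000=4.1667; V=0.000000+4.166667+4.166667=8.3333
k=2 src: inc=4.166667, refl=4.166667·-0.666667=-2.7778; V=4.166667+4.166667+-2.777778=5.5556
k=3 load: inc=-2.777778, refl=-2.777778·1.000000=-2.7778; V=8.333333+-2.777778+-2.777778=2.7778

0 0 source 4.1667
1 4 load 8.3333
2 8 source 5.5556
3 12 load 2.7778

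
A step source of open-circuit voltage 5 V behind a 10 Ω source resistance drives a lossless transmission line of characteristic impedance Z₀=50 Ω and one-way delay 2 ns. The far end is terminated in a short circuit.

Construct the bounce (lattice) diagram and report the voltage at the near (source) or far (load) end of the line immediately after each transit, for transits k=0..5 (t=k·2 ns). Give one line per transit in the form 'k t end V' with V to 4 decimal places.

Γ_L=-1.000000, Γ_S=-0.666667; launch V₁=5·50/60=4.166667
k=0 src: V=4.1667
k=1 load: inc=4.166667, refl=4.166667·-1.000000=-4.1667; V=0.000000+4.166667+-4.166667=0.0000
k=2 src: inc=-4.166667, refl=-4.166667·-0.666667=2.7778; V=4.166667+-4.166667+2.777778=2.7778
k=3 load: inc=2.777778, refl=2.777778·-1.000000=-2.7778; V=0.000000+2.777778+-2.777778=0.0000
k=4 src: inc=-2.777778, refl=-2.777778·-0.666667=1.8519; V=2.777778+-2.777778+1.851852=1.8519
k=5 load: inc=1.851852, refl=1.851852·-1.000000=-1.8519; V=0.000000+1.851852+-1.851852=0.0000

0 0 source 4.1667
1 2 load 0.0000
2 4 source 2.7778
3 6 load 0.0000
4 8 source 1.8519
5 10 load 0.0000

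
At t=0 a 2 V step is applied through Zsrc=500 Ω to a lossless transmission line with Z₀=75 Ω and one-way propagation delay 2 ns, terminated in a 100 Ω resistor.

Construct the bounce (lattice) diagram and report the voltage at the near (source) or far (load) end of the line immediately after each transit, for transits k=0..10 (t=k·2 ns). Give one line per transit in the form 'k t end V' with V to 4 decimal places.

0 0 source 0.2609
1 2 load 0.2981
2 4 source 0.3257
3 6 load 0.3296
4 8 source 0.3325
5 10 load 0.3329
6 12 source 0.3332
7 14 load 0.3333
8 16 source 0.3333
9 18 load 0.3333
10 20 source 0.3333

Γ_L=0.142857, Γ_S=0.739130; launch V₁=2·75/575=0.260870
k=0 src: V=0.2609
k=1 load: inc=0.260870, refl=0.260870·0.142857=0.0373; V=0.000000+0.260870+0.037267=0.2981
k=2 src: inc=0.037267, refl=0.037267·0.739130=0.0275; V=0.260870+0.037267+0.027545=0.3257
k=3 load: inc=0.027545, refl=0.027545·0.142857=0.0039; V=0.298137+0.027545+0.003935=0.3296
k=4 src: inc=0.003935, refl=0.003935·0.739130=0.0029; V=0.325682+0.003935+0.002909=0.3325
k=5 load: inc=0.002909, refl=0.002909·0.142857=0.0004; V=0.329617+0.002909+0.000416=0.3329
k=6 src: inc=0.000416, refl=0.000416·0.739130=0.0003; V=0.332525+0.000416+0.000307=0.3332
k=7 load: inc=0.000307, refl=0.000307·0.142857=0.0000; V=0.332941+0.000307+0.000044=0.3333
k=8 src: inc=0.000044, refl=0.000044·0.739130=0.0000; V=0.333248+0.000044+0.000032=0.3333
k=9 load: inc=0.000032, refl=0.000032·0.142857=0.0000; V=0.333292+0.000032+0.000005=0.3333
k=10 src: inc=0.000005, refl=0.000005·0.739130=0.0000; V=0.333324+0.000005+0.000003=0.3333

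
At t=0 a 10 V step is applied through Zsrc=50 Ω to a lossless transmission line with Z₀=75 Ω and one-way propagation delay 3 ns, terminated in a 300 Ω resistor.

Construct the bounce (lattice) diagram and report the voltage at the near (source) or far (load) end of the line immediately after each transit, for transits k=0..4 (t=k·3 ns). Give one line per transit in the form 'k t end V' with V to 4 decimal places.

Γ_L=0.600000, Γ_S=-0.200000; launch V₁=10·75/125=6.000000
k=0 src: V=6.0000
k=1 load: inc=6.000000, refl=6.000000·0.600000=3.6000; V=0.000000+6.000000+3.600000=9.6000
k=2 src: inc=3.600000, refl=3.600000·-0.200000=-0.7200; V=6.000000+3.600000+-0.720000=8.8800
k=3 load: inc=-0.720000, refl=-0.720000·0.600000=-0.4320; V=9.600000+-0.720000+-0.432000=8.4480
k=4 src: inc=-0.432000, refl=-0.432000·-0.200000=0.0864; V=8.880000+-0.432000+0.086400=8.5344

0 0 source 6.0000
1 3 load 9.6000
2 6 source 8.8800
3 9 load 8.4480
4 12 source 8.5344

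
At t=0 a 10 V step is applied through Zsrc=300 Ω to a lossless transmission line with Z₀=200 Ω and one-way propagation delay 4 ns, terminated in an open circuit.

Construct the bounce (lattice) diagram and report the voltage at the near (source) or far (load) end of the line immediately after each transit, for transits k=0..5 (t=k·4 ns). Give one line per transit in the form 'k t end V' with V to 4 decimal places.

0 0 source 4.0000
1 4 load 8.0000
2 8 source 8.8000
3 12 load 9.6000
4 16 source 9.7600
5 20 load 9.9200

Γ_L=1.000000, Γ_S=0.200000; launch V₁=10·200/500=4.000000
k=0 src: V=4.0000
k=1 load: inc=4.000000, refl=4.000000·1.000000=4.0000; V=0.000000+4.000000+4.000000=8.0000
k=2 src: inc=4.000000, refl=4.000000·0.200000=0.8000; V=4.000000+4.000000+0.800000=8.8000
k=3 load: inc=0.800000, refl=0.800000·1.000000=0.8000; V=8.000000+0.800000+0.800000=9.6000
k=4 src: inc=0.800000, refl=0.800000·0.200000=0.1600; V=8.800000+0.800000+0.160000=9.7600
k=5 load: inc=0.160000, refl=0.160000·1.000000=0.1600; V=9.600000+0.160000+0.160000=9.9200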